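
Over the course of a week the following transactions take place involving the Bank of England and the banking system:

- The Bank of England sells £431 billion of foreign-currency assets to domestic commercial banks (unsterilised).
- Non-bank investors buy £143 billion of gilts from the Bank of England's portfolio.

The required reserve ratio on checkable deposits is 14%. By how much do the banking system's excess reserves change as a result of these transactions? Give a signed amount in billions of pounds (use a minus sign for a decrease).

-£553.98 billion

FX sale £431 billion: reserves −£431B, deposits 0.
Asset sale (to non-banks) £143 billion: reserves −£143B, deposits −£143B.
Totals: Δreserves = −£574B, Δdeposits = −£143B.
Δrequired reserves = 14% × −£143B = −£20.02B.
Δexcess reserves = Δreserves − Δrequired = −£574B − (−£20.02B) = -£553.98 billion.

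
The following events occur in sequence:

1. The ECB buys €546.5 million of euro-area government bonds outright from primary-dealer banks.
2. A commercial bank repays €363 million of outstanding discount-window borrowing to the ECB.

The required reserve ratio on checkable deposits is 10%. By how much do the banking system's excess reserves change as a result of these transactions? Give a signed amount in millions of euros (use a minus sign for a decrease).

+€183.5 million

OMO purchase (from banks) €546.5 million: reserves +€546.5M, deposits 0.
Discount-window repayment €363 million: reserves −€363M, deposits 0.
Totals: Δreserves = +€183.5M, Δdeposits = 0.
Δrequired reserves = 10% × 0 = 0.
Δexcess reserves = Δreserves − Δrequired = +€183.5M − (0) = +€183.5 million.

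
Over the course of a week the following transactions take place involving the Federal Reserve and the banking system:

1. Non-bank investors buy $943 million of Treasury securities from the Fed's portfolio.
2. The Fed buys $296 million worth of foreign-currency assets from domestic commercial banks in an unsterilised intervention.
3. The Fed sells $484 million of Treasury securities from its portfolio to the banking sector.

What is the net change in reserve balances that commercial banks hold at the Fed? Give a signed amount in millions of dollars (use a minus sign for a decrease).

Asset sale (to non-banks) $943 million: the non-bank buyers' banks settle from reserves → −$943M.
FX purchase $296 million: the Fed pays by crediting reserve accounts → +$296M.
OMO sale (to banks) $484 million: the buying banks pay out of their reserve balances → −$484M.
Net: −943 + 296 − 484 = -$1131 million.

-$1131 million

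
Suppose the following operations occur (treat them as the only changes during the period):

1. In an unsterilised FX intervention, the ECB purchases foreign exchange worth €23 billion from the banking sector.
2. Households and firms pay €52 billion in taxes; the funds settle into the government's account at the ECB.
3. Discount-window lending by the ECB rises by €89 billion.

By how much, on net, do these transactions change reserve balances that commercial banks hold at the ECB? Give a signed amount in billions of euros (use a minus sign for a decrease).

+€60 billion

ECB balance sheet:
  Assets:      Loans to banks +€89B, Foreign assets +€23B
  Liabilities: Bank reserves +€60B, Government deposits +€52B
Commercial banking system:
  Assets:      Reserves at CB +€60B, Foreign assets −€23B
  Liabilities: Checkable deposits −€52B, Borrowings from CB +€89B
So the change in reserve balances that commercial banks hold at the ECB is +€60 billion.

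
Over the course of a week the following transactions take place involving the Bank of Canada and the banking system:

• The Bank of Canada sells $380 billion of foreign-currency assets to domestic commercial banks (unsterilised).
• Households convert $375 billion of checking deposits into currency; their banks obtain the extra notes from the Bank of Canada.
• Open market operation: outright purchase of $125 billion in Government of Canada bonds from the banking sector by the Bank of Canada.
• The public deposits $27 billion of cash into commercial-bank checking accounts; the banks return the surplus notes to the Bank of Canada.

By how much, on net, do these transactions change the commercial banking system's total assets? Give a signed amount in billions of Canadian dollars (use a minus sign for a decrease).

FX sale $380 billion: just an asset swap on bank balance sheets → 0.
Currency withdrawal $375 billion: bank balance sheets shrink → −$375B.
OMO purchase (from banks) $125 billion: just an asset swap on bank balance sheets → 0.
Currency deposit $27 billion: bank balance sheets expand → +$27B.
Net: 0 − 375 + 0 + 27 = -$348 billion.

-$348 billion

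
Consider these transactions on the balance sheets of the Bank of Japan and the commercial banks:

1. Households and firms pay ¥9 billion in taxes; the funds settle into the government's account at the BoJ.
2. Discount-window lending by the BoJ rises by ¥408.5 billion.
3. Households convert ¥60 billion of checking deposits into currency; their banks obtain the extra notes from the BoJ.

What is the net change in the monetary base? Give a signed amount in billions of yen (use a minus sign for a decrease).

+¥399.5 billion

Government account inflow ¥9 billion: reserves shift to a non-base liability → −¥9B.
Discount-window loan ¥408.5 billion: BoJ balance sheet expands → +¥408.5B.
Currency withdrawal ¥60 billion: just a shift between currency and reserves — both are base money → 0.
Net: −9 + 408.5 + 0 = +¥399.5 billion.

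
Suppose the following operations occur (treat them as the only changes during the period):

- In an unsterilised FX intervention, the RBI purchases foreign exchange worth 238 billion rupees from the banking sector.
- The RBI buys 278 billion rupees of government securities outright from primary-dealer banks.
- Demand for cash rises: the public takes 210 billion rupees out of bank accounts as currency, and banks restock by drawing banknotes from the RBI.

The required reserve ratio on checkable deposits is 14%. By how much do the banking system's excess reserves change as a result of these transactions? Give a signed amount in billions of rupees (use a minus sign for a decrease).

+335.4 billion

FX purchase 238 billion rupees: reserves +238B, deposits 0.
OMO purchase (from banks) 278 billion rupees: reserves +278B, deposits 0.
Currency withdrawal 210 billion rupees: reserves −210B, deposits −210B.
Totals: Δreserves = +306B, Δdeposits = −210B.
Δrequired reserves = 14% × −210B = −29.4B.
Δexcess reserves = Δreserves − Δrequired = +306B − (−29.4B) = +335.4 billion.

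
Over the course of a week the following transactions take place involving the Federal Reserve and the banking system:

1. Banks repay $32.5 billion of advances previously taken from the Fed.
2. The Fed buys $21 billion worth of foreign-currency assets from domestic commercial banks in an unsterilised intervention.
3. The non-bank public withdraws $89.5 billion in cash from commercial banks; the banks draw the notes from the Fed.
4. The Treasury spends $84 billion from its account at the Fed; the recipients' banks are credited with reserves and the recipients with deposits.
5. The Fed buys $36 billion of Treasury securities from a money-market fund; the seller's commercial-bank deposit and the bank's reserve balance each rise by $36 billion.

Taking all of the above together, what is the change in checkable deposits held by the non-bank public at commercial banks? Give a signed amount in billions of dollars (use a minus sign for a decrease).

+$30.5 billion

Fed balance sheet:
  Assets:      Securities +$36B, Loans to banks −$32.5B, Foreign assets +$21B
  Liabilities: Bank reserves +$19B, Currency in circulation +$89.5B, Government deposits −$84B
Commercial banking system:
  Assets:      Reserves at CB +$19B, Foreign assets −$21B
  Liabilities: Checkable deposits +$30.5B, Borrowings from CB −$32.5B
So the change in checkable deposits held by the non-bank public at commercial banks is +$30.5 billion.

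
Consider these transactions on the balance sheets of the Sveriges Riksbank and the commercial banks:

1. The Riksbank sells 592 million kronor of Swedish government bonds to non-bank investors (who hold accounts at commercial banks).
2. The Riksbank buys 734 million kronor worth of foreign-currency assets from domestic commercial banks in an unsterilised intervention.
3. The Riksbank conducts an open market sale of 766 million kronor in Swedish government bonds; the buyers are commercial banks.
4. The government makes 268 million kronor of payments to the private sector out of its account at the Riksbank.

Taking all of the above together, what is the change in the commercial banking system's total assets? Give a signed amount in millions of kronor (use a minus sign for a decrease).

Riksbank balance sheet:
  Assets:      Securities −1358M, Foreign assets +734M
  Liabilities: Bank reserves −356M, Government deposits −268M
Commercial banking system:
  Assets:      Reserves at CB −356M, Securities +766M, Foreign assets −734M
  Liabilities: Checkable deposits −324M
Change in total bank assets = -324 million.

-324 million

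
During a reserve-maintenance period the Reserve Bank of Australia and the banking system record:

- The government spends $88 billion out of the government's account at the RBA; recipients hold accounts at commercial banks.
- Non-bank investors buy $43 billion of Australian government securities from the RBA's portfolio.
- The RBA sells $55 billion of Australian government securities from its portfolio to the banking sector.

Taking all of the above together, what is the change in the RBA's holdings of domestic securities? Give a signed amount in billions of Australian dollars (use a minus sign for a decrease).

-$98 billion

Government spending $88 billion: the RBA's securities portfolio is untouched → 0.
Asset sale (to non-banks) $43 billion: securities removed from the RBA's portfolio → −$43B.
OMO sale (to banks) $55 billion: securities removed from the RBA's portfolio → −$55B.
Net: 0 − 43 − 55 = -$98 billion.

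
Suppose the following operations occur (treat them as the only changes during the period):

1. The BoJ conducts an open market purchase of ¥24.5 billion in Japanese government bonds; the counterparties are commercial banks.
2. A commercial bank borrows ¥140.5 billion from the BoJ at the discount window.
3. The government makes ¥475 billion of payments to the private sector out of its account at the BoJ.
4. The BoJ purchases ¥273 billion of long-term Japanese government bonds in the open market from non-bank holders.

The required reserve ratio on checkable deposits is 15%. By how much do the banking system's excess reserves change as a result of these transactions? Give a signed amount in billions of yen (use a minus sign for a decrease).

OMO purchase (from banks) ¥24.5 billion: reserves +¥24.5B, deposits 0.
Discount-window loan ¥140.5 billion: reserves +¥140.5B, deposits 0.
Government spending ¥475 billion: reserves +¥475B, deposits +¥475B.
Asset purchase (from non-banks) ¥273 billion: reserves +¥273B, deposits +¥273B.
Totals: Δreserves = +¥913B, Δdeposits = +¥748B.
Δrequired reserves = 15% × +¥748B = +¥112.2B.
Δexcess reserves = Δreserves − Δrequired = +¥913B − (+¥112.2B) = +¥800.8 billion.

+¥800.8 billion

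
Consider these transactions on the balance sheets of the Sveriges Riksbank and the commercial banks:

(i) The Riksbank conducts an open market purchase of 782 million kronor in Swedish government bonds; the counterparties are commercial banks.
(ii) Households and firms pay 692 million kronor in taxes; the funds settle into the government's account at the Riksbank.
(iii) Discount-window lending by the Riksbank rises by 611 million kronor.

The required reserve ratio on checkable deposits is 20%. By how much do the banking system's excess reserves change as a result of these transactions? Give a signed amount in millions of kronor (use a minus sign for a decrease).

+839.4 million

OMO purchase (from banks) 782 million kronor: reserves +782M, deposits 0.
Government account inflow 692 million kronor: reserves −692M, deposits −692M.
Discount-window loan 611 million kronor: reserves +611M, deposits 0.
Totals: Δreserves = +701M, Δdeposits = −692M.
Δrequired reserves = 20% × −692M = −138.4M.
Δexcess reserves = Δreserves − Δrequired = +701M − (−138.4M) = +839.4 million.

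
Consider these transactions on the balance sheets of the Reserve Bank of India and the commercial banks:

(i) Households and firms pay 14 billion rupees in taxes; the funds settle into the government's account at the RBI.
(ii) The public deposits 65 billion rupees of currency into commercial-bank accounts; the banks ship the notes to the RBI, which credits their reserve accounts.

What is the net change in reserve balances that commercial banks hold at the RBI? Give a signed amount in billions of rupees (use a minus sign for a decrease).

Government account inflow 14 billion rupees: funds move from bank reserves into the government account → −14B.
Currency deposit 65 billion rupees: returned notes are swapped for reserve credit → +65B.
Net: −14 + 65 = +51 billion.

+51 billion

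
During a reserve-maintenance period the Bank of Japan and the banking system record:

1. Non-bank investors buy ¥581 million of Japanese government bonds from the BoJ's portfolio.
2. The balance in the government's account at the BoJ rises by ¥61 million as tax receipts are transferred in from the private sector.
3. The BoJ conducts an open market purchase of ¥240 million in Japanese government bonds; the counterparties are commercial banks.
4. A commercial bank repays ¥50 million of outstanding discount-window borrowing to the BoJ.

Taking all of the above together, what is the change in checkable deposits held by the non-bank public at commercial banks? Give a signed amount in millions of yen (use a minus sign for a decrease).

-¥642 million

BoJ balance sheet:
  Assets:      Securities −¥341M, Loans to banks −¥50M
  Liabilities: Bank reserves −¥452M, Government deposits +¥61M
Commercial banking system:
  Assets:      Reserves at CB −¥452M, Securities −¥240M
  Liabilities: Checkable deposits −¥642M, Borrowings from CB −¥50M
So the change in checkable deposits held by the non-bank public at commercial banks is -¥642 million.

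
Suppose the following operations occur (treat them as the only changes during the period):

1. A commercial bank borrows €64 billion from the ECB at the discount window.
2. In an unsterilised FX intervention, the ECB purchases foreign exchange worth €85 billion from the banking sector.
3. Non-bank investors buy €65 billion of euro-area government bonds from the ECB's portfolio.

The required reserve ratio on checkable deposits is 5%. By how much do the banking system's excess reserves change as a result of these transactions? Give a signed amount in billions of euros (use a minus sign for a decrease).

Discount-window loan €64 billion: reserves +€64B, deposits 0.
FX purchase €85 billion: reserves +€85B, deposits 0.
Asset sale (to non-banks) €65 billion: reserves −€65B, deposits −€65B.
Totals: Δreserves = +€84B, Δdeposits = −€65B.
Δrequired reserves = 5% × −€65B = −€3.25B.
Δexcess reserves = Δreserves − Δrequired = +€84B − (−€3.25B) = +€87.25 billion.

+€87.25 billion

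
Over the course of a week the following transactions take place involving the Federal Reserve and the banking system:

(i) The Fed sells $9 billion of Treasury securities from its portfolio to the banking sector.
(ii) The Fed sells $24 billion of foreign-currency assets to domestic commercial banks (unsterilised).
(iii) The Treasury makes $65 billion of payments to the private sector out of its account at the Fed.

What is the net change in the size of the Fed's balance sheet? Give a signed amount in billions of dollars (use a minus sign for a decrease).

-$33 billion

Fed balance sheet:
  Assets:      Securities −$9B, Foreign assets −$24B
  Liabilities: Bank reserves +$32B, Government deposits −$65B
Commercial banking system:
  Assets:      Reserves at CB +$32B, Securities +$9B, Foreign assets +$24B
  Liabilities: Checkable deposits +$65B
Change in total Fed assets = -$33 billion.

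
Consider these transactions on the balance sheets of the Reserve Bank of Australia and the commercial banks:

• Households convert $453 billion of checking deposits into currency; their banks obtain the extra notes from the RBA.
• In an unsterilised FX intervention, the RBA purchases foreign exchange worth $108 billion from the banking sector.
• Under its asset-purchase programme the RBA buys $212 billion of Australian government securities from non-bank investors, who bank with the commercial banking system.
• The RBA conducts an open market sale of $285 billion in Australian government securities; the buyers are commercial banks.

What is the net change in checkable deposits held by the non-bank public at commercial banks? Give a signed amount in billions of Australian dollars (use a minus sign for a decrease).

-$241 billion

Currency withdrawal $453 billion: non-bank counterparties' bank balances fall → −$453B.
FX purchase $108 billion: the counterparty is a bank, so public deposits are unchanged → 0.
Asset purchase (from non-banks) $212 billion: non-bank counterparties' bank balances rise → +$212B.
OMO sale (to banks) $285 billion: the counterparty is a bank, so public deposits are unchanged → 0.
Net: −453 + 0 + 212 + 0 = -$241 billion.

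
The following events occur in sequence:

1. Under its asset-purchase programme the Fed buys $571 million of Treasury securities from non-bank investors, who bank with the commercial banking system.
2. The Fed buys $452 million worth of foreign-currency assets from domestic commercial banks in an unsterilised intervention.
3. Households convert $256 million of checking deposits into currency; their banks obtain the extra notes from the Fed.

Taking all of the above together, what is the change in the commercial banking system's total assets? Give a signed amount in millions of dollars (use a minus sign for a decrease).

Asset purchase (from non-banks) $571 million: bank balance sheets expand → +$571M.
FX purchase $452 million: just an asset swap on bank balance sheets → 0.
Currency withdrawal $256 million: bank balance sheets shrink → −$256M.
Net: 571 + 0 − 256 = +$315 million.

+$315 million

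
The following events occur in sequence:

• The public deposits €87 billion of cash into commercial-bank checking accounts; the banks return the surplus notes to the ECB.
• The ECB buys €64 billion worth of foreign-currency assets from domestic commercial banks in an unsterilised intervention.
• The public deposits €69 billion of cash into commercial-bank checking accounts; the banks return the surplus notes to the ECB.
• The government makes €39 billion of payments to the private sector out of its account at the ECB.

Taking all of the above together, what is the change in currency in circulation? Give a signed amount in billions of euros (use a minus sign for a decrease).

-€156 billion

Currency deposit €87 billion: notes return to the central bank → −€87B.
FX purchase €64 billion: no currency enters or leaves circulation → 0.
Currency deposit €69 billion: notes return to the central bank → −€69B.
Government spending €39 billion: no currency enters or leaves circulation → 0.
Net: −87 + 0 − 69 + 0 = -€156 billion.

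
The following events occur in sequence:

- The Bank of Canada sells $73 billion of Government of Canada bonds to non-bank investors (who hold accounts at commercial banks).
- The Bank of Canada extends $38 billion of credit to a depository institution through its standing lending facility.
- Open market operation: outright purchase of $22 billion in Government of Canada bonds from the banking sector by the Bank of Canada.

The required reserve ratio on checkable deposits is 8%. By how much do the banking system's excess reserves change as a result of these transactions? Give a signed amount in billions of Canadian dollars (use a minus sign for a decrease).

-$7.16 billion

Asset sale (to non-banks) $73 billion: reserves −$73B, deposits −$73B.
Discount-window loan $38 billion: reserves +$38B, deposits 0.
OMO purchase (from banks) $22 billion: reserves +$22B, deposits 0.
Totals: Δreserves = −$13B, Δdeposits = −$73B.
Δrequired reserves = 8% × −$73B = −$5.84B.
Δexcess reserves = Δreserves − Δrequired = −$13B − (−$5.84B) = -$7.16 billion.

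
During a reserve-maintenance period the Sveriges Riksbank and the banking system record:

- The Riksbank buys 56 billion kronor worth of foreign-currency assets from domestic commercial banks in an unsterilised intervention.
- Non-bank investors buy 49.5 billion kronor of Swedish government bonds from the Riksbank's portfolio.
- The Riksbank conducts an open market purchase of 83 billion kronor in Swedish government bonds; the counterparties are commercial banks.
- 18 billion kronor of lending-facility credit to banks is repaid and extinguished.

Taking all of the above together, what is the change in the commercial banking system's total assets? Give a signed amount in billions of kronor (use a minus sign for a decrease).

-67.5 billion

Riksbank balance sheet:
  Assets:      Securities +33.5B, Loans to banks −18B, Foreign assets +56B
  Liabilities: Bank reserves +71.5B
Commercial banking system:
  Assets:      Reserves at CB +71.5B, Securities −83B, Foreign assets −56B
  Liabilities: Checkable deposits −49.5B, Borrowings from CB −18B
Change in total bank assets = -67.5 billion.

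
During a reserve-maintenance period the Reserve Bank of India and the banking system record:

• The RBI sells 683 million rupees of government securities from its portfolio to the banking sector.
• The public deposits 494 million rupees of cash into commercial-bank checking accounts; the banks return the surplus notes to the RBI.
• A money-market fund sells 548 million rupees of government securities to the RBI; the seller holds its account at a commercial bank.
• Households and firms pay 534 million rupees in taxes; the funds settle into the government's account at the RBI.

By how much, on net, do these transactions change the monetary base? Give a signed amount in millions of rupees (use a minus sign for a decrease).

-669 million

RBI balance sheet:
  Assets:      Securities −135M
  Liabilities: Bank reserves −175M, Currency in circulation −494M, Government deposits +534M
Monetary base = currency + reserves: −494M + (−175M) = -669 million.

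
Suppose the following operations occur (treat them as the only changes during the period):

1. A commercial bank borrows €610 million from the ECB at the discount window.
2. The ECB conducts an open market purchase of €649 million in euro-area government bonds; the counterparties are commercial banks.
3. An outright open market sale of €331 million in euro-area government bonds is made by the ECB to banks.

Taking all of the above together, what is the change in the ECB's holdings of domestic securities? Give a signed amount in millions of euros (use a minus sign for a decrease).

ECB balance sheet:
  Assets:      Securities +€318M, Loans to banks +€610M
  Liabilities: Bank reserves +€928M
Commercial banking system:
  Assets:      Reserves at CB +€928M, Securities −€318M
  Liabilities: Borrowings from CB +€610M
So the change in the ECB's holdings of domestic securities is +€318 million.

+€318 million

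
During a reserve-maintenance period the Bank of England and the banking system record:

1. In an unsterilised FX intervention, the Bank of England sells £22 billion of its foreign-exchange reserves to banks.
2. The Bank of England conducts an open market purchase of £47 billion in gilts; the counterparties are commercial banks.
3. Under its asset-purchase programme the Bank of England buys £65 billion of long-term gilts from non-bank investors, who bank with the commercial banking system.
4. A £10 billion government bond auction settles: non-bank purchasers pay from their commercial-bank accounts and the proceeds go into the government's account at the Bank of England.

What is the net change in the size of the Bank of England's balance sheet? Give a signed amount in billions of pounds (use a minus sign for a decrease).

FX sale £22 billion: a Bank of England asset is shed → −£22B.
OMO purchase (from banks) £47 billion: a Bank of England asset is acquired → +£47B.
Asset purchase (from non-banks) £65 billion: a Bank of England asset is acquired → +£65B.
Government account inflow £10 billion: only the composition of liabilities changes → 0.
Net: −22 + 47 + 65 + 0 = +£90 billion.

+£90 billion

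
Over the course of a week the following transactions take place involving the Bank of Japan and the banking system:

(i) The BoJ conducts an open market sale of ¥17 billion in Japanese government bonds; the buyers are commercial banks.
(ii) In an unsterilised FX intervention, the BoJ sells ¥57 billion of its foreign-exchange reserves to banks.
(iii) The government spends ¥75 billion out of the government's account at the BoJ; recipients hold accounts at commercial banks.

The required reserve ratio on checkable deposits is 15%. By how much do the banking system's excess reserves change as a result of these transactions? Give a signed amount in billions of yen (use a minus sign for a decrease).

OMO sale (to banks) ¥17 billion: reserves −¥17B, deposits 0.
FX sale ¥57 billion: reserves −¥57B, deposits 0.
Government spending ¥75 billion: reserves +¥75B, deposits +¥75B.
Totals: Δreserves = +¥1B, Δdeposits = +¥75B.
Δrequired reserves = 15% × +¥75B = +¥11.25B.
Δexcess reserves = Δreserves − Δrequired = +¥1B − (+¥11.25B) = -¥10.25 billion.

-¥10.25 billion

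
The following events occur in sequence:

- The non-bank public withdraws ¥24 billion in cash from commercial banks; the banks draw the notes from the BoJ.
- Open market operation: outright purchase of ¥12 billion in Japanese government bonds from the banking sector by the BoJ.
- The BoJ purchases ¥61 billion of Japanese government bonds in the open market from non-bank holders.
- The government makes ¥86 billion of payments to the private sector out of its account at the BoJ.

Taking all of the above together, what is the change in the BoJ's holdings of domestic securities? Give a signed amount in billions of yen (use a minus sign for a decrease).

+¥73 billion

BoJ balance sheet:
  Assets:      Securities +¥73B
  Liabilities: Bank reserves +¥135B, Currency in circulation +¥24B, Government deposits −¥86B
Commercial banking system:
  Assets:      Reserves at CB +¥135B, Securities −¥12B
  Liabilities: Checkable deposits +¥123B
So the change in the BoJ's holdings of domestic securities is +¥73 billion.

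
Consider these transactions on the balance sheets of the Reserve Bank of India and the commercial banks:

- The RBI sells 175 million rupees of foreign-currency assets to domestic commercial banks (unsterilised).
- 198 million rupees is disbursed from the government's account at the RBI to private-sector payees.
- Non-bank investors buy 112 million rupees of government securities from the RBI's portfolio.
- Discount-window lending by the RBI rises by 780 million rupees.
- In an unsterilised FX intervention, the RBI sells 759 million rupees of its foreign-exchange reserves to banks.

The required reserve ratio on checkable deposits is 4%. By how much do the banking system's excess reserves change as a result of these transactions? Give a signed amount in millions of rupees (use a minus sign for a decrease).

-71.44 million

FX sale 175 million rupees: reserves −175M, deposits 0.
Government spending 198 million rupees: reserves +198M, deposits +198M.
Asset sale (to non-banks) 112 million rupees: reserves −112M, deposits −112M.
Discount-window loan 780 million rupees: reserves +780M, deposits 0.
FX sale 759 million rupees: reserves −759M, deposits 0.
Totals: Δreserves = −68M, Δdeposits = +86M.
Δrequired reserves = 4% × +86M = +3.44M.
Δexcess reserves = Δreserves − Δrequired = −68M − (+3.44M) = -71.44 million.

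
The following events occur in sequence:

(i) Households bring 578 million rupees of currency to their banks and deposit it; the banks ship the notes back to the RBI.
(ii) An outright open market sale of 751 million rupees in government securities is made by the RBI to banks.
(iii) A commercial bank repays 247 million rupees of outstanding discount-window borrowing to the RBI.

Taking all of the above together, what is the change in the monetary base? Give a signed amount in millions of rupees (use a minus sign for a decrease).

RBI balance sheet:
  Assets:      Securities −751M, Loans to banks −247M
  Liabilities: Bank reserves −420M, Currency in circulation −578M
Commercial banking system:
  Assets:      Reserves at CB −420M, Securities +751M
  Liabilities: Checkable deposits +578M, Borrowings from CB −247M
Monetary base = currency + reserves: −578M + (−420M) = -998 million.

-998 million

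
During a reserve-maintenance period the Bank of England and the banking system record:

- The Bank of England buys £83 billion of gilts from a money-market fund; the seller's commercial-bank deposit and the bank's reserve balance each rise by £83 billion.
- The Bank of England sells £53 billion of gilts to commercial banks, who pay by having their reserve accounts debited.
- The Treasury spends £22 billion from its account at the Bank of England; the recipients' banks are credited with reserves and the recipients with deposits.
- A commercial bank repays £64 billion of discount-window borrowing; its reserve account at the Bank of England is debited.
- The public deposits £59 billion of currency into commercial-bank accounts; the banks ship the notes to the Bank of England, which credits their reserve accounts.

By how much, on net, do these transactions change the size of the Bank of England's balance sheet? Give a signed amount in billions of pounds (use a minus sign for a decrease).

-£34 billion

Bank of England balance sheet:
  Assets:      Securities +£30B, Loans to banks −£64B
  Liabilities: Bank reserves +£47B, Currency in circulation −£59B, Government deposits −£22B
Change in total Bank of England assets = -£34 billion.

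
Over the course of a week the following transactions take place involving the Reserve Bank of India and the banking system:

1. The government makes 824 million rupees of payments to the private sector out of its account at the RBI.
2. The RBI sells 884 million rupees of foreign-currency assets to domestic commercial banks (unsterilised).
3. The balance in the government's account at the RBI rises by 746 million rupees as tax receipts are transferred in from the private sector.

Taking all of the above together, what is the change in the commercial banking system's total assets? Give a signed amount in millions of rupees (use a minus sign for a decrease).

Government spending 824 million rupees: bank balance sheets expand → +824M.
FX sale 884 million rupees: just an asset swap on bank balance sheets → 0.
Government account inflow 746 million rupees: bank balance sheets shrink → −746M.
Net: 824 + 0 − 746 = +78 million.

+78 million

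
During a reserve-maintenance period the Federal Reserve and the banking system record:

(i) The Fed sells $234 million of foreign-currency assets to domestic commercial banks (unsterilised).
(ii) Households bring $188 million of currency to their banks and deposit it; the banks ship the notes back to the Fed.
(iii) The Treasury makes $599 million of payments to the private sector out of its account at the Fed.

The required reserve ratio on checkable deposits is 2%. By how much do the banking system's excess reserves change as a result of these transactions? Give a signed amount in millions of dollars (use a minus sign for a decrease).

+$537.26 million

FX sale $234 million: reserves −$234M, deposits 0.
Currency deposit $188 million: reserves +$188M, deposits +$188M.
Government spending $599 million: reserves +$599M, deposits +$599M.
Totals: Δreserves = +$553M, Δdeposits = +$787M.
Δrequired reserves = 2% × +$787M = +$15.74M.
Δexcess reserves = Δreserves − Δrequired = +$553M − (+$15.74M) = +$537.26 million.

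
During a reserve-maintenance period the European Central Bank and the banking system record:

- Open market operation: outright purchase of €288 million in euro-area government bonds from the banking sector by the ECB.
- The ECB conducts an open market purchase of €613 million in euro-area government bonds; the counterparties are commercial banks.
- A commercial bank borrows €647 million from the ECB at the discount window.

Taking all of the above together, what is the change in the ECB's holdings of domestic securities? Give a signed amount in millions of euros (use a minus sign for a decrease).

+€901 million

ECB balance sheet:
  Assets:      Securities +€901M, Loans to banks +€647M
  Liabilities: Bank reserves +€1548M
Commercial banking system:
  Assets:      Reserves at CB +€1548M, Securities −€901M
  Liabilities: Borrowings from CB +€647M
So the change in the ECB's holdings of domestic securities is +€901 million.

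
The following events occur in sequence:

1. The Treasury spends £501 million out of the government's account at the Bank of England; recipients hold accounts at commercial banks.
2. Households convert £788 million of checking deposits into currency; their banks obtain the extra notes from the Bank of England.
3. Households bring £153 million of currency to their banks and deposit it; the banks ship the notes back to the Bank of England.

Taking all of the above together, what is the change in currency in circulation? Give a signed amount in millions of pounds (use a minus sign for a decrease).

+£635 million

Government spending £501 million: no currency enters or leaves circulation → 0.
Currency withdrawal £788 million: notes leave the central bank → +£788M.
Currency deposit £153 million: notes return to the central bank → −£153M.
Net: 0 + 788 − 153 = +£635 million.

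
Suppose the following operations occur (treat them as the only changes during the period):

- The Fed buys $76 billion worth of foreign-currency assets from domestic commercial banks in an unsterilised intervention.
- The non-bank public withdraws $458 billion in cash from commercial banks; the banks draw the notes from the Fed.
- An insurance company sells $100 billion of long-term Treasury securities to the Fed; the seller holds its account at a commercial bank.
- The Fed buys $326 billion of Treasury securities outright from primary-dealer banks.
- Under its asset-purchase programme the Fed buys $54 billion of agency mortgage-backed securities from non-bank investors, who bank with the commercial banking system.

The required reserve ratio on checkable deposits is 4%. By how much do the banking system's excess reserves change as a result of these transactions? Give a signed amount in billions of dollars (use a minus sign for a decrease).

FX purchase $76 billion: reserves +$76B, deposits 0.
Currency withdrawal $458 billion: reserves −$458B, deposits −$458B.
Asset purchase (from non-banks) $100 billion: reserves +$100B, deposits +$100B.
OMO purchase (from banks) $326 billion: reserves +$326B, deposits 0.
Asset purchase (from non-banks) $54 billion: reserves +$54B, deposits +$54B.
Totals: Δreserves = +$98B, Δdeposits = −$304B.
Δrequired reserves = 4% × −$304B = −$12.16B.
Δexcess reserves = Δreserves − Δrequired = +$98B − (−$12.16B) = +$110.16 billion.

+$110.16 billion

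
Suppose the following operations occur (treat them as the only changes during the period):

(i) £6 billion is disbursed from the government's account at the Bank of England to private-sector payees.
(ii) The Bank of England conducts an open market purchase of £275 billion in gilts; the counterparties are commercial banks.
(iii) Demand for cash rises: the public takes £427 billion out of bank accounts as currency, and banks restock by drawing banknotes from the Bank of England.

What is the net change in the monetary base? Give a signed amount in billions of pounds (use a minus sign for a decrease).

Bank of England balance sheet:
  Assets:      Securities +£275B
  Liabilities: Bank reserves −£146B, Currency in circulation +£427B, Government deposits −£6B
Commercial banking system:
  Assets:      Reserves at CB −£146B, Securities −£275B
  Liabilities: Checkable deposits −£421B
Monetary base = currency + reserves: +£427B + (−£146B) = +£281 billion.

+£281 billion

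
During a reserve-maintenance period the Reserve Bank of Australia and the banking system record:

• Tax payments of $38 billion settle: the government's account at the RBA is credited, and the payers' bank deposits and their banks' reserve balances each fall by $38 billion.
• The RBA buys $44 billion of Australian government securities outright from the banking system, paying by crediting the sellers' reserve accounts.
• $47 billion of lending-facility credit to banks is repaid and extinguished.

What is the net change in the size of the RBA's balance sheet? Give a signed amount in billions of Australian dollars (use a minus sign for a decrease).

-$3 billion

Government account inflow $38 billion: only the composition of liabilities changes → 0.
OMO purchase (from banks) $44 billion: an RBA asset is acquired → +$44B.
Discount-window repayment $47 billion: an RBA asset is shed → −$47B.
Net: 0 + 44 − 47 = -$3 billion.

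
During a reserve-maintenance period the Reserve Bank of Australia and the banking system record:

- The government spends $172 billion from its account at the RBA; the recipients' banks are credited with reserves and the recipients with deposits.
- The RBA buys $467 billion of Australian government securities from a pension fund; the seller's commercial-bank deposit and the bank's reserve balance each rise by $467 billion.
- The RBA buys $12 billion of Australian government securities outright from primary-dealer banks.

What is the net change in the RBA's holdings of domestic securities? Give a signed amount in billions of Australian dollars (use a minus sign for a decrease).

+$479 billion

Government spending $172 billion: the RBA's securities portfolio is untouched → 0.
Asset purchase (from non-banks) $467 billion: securities added to the RBA's portfolio → +$467B.
OMO purchase (from banks) $12 billion: securities added to the RBA's portfolio → +$12B.
Net: 0 + 467 + 12 = +$479 billion.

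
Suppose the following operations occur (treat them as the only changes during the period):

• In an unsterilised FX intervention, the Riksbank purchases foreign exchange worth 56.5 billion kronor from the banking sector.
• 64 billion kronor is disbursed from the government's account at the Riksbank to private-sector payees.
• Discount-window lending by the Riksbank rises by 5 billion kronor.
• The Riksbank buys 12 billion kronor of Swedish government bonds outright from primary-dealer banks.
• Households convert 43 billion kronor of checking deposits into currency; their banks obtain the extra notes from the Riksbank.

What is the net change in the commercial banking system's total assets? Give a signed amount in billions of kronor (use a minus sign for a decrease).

+26 billion

FX purchase 56.5 billion kronor: just an asset swap on bank balance sheets → 0.
Government spending 64 billion kronor: bank balance sheets expand → +64B.
Discount-window loan 5 billion kronor: bank balance sheets expand → +5B.
OMO purchase (from banks) 12 billion kronor: just an asset swap on bank balance sheets → 0.
Currency withdrawal 43 billion kronor: bank balance sheets shrink → −43B.
Net: 0 + 64 + 5 + 0 − 43 = +26 billion.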